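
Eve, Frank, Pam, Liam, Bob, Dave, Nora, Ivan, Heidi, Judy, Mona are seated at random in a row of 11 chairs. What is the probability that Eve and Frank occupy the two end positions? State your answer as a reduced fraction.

There are 11! = 39916800 arrangements.
Place Eve and Frank at the ends in 2 ways, arrange the remaining 9 in 9! = 362880 ways: 2·362880 = 725760.
Probability = 725760/39916800 = 1/55.

1/55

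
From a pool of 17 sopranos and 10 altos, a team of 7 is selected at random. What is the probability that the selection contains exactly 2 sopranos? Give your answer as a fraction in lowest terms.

Total number of selections: C(27,7) = 888030.
Selections with exactly 2 sopranos: choose 2 of the 17 sopranos and 5 of the 10 altos, C(17,2)·C(10,5) = 136·252 = 34272.
Probability = 34272/888030 = 1904/49335.

1904/49335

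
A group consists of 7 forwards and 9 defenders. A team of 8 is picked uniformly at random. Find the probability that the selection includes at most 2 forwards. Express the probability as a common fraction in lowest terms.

There are C(16,8) = 12870 ways to choose the 8.
Favorable selections (at most 2 forwards): C(7,0)·C(9,8) + C(7,1)·C(9,7) + C(7,2)·C(9,6) = 9 + 252 + 1764 = 2025.
Probability = 2025/12870 = 45/286.

45/286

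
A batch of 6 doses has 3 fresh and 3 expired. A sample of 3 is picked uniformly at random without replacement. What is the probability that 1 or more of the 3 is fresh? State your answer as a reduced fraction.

There are C(6,3) = 20 ways to choose the 3.
The complement is all 3 are expired: C(3,3) = 1.
Probability = 1 − 1/20 = 19/20.

19/20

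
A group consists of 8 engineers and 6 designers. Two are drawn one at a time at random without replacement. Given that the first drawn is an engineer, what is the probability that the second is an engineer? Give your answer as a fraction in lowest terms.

7/13

After removing one engineer, 13 remain: 7 engineers and 6 designers.
So the probability the next is an engineer is 7/13.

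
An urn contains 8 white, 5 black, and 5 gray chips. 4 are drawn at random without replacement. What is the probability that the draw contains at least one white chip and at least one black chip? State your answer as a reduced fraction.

There are C(18,4) = 3060 possible draws.
By inclusion-exclusion on the complements, draws missing all white or all black: C(10,4) + C(13,4) − C(5,4) = 210 + 715 − 5 = 920.
So draws with at least one of each: 3060 − 920 = 2140, probability 2140/3060 = 107/153.

107/153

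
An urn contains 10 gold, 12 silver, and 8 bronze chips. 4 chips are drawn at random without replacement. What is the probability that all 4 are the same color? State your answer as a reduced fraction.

There are C(30,4) = 27405 ways to draw 4 chips.
All same color: C(10,4) + C(12,4) + C(8,4) = 210 + 495 + 70 = 775.
Probability = 775/27405 = 155/5481.

155/5481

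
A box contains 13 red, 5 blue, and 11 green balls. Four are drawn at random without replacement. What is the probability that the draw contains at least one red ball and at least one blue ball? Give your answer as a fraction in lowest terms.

895/1827

There are C(29,4) = 23751 possible draws.
By inclusion-exclusion on the complements, draws missing all red or all blue: C(16,4) + C(24,4) − C(11,4) = 1820 + 10626 − 330 = 12116.
So draws with at least one of each: 23751 − 12116 = 11635, probability 11635/23751 = 895/1827.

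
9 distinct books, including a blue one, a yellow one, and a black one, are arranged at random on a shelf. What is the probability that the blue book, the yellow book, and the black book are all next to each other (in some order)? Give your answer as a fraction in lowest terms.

There are 9! = 362880 arrangements.
Treat the three as one block: 7! placements × 3! orders within the block = 5040·6 = 30240.
Probability = 30240/362880 = 1/12.

1/12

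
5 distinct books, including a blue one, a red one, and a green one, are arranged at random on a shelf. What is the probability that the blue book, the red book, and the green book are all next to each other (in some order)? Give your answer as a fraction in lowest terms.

3/10

There are 5! = 120 arrangements.
Treat the three as one block: 3! placements × 3! orders within the block = 6·6 = 36.
Probability = 36/120 = 3/10.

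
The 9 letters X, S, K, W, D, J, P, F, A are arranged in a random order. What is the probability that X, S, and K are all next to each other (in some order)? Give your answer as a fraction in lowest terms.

There are 9! = 362880 arrangements.
Treat the three as one block: 7! placements × 3! orders within the block = 5040·6 = 30240.
Probability = 30240/362880 = 1/12.

1/12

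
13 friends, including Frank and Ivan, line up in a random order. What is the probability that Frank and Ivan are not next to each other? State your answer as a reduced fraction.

11/13

There are 13! = 6227020800 arrangements.
Arrangements with Frank and Ivan adjacent: 2·12! = 958003200.
So not adjacent: 6227020800 − 958003200 = 5269017600, probability 5269017600/6227020800 = 11/13.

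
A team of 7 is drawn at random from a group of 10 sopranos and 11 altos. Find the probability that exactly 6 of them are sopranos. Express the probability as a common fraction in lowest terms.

77/3876

The sample space is all 7-subsets of the 21: C(21,7) = 116280.
Selections with exactly 6 sopranos: choose 6 of the 10 sopranos and 1 of the 11 altos, C(10,6)·C(11,1) = 210·11 = 2310.
Probability = 2310/116280 = 77/3876.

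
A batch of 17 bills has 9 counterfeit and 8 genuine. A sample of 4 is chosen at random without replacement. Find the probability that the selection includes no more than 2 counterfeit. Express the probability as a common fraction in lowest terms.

There are C(17,4) = 2380 ways to choose the 4.
Count the complement (more than 2 counterfeit): C(9,3)·C(8,1) + C(9,4)·C(8,0) = 672 + 126 = 798.
Probability = 1 − 798/2380 = 1582/2380 = 113/170.

113/170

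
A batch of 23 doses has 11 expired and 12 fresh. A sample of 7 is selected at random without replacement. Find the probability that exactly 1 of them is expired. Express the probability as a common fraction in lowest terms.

There are C(23,7) = 245157 ways to choose 7 from 23.
Selections with exactly 1 expired: choose 1 of the 11 expired and 6 of the 12 fresh, C(11,1)·C(12,6) = 11·924 = 10164.
Probability = 10164/245157 = 308/7429.

308/7429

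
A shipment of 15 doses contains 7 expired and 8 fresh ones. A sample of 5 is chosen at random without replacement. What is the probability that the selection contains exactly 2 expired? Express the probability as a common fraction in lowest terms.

The sample space is all 5-subsets of the 15: C(15,5) = 3003.
Selections with exactly 2 expired: choose 2 of the 7 expired and 3 of the 8 fresh, C(7,2)·C(8,3) = 21·56 = 1176.
Probability = 1176/3003 = 56/143.

56/143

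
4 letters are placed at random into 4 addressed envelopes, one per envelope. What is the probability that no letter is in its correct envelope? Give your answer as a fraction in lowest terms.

3/8

There are 4! = 24 assignments.
By inclusion-exclusion, assignments with no fixed points: C(4,0)·4! − C(4,1)·3! + C(4,2)·2! − C(4,3)·1! + C(4,4)·0! = 9.
Probability = 9/24 = 3/8.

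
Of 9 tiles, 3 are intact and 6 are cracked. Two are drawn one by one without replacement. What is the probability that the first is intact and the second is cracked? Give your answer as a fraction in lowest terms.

Multiply the conditional probabilities at each draw: 3/9 · 6/8 = 18/72 = 1/4.

1/4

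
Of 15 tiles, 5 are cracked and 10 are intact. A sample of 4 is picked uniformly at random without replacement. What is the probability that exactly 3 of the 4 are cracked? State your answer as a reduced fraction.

There are C(15,4) = 1365 ways to choose 4 from 15.
Selections with exactly 3 cracked: choose 3 of the 5 cracked and 1 of the 10 intact, C(5,3)·C(10,1) = 10·10 = 100.
Probability = 100/1365 = 20/273.

20/273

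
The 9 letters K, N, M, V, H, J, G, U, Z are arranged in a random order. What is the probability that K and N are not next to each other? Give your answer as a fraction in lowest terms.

7/9

There are 9! = 362880 arrangements.
Arrangements with K and N adjacent: 2·8! = 80640.
So not adjacent: 362880 − 80640 = 282240, probability 282240/362880 = 7/9.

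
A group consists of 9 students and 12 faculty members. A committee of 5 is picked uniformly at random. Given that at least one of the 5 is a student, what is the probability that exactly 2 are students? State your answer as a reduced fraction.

880/2173

Work in counts. Selections with at least one student: C(21,5) − C(12,5) = 20349 − 792 = 19557.
Of those, selections where exactly 2 are students: C(9,2)·C(12,3) = 36·220 = 7920.
Conditional probability = 7920/19557 = 880/2173.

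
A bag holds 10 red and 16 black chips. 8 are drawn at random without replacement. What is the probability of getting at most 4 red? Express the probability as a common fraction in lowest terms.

21446/24035

There are C(26,8) = 1562275 ways to choose the 8.
Count the complement (more than 4 red): C(10,5)·C(16,3) + C(10,6)·C(16,2) + C(10,7)·C(16,1) + C(10,8)·C(16,0) = 141120 + 25200 + 1920 + 45 = 168285.
Probability = 1 − 168285/1562275 = 1393990/1562275 = 21446/24035.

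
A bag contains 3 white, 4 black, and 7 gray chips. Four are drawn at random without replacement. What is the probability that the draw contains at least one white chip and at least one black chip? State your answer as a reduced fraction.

There are C(14,4) = 1001 possible draws.
By inclusion-exclusion on the complements, draws missing all white or all black: C(11,4) + C(10,4) − C(7,4) = 330 + 210 − 35 = 505.
So draws with at least one of each: 1001 − 505 = 496, probability 496/1001.

496/1001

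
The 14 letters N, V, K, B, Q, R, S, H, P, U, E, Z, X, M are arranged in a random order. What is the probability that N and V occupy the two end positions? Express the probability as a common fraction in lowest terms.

1/91

There are 14! = 87178291200 arrangements.
Place N and V at the ends in 2 ways, arrange the remaining 12 in 12! = 479001600 ways: 2·479001600 = 958003200.
Probability = 958003200/87178291200 = 1/91.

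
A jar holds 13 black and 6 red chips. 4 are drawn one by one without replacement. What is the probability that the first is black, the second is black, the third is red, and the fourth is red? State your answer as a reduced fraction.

65/1292

Multiply the conditional probabilities at each draw: 13/19 · 12/18 · 6/17 · 5/16 = 4680/93024 = 65/1292.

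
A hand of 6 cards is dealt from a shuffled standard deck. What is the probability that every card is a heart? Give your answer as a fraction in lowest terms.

There are C(52,6) = 20358520 possible 6-card hands.
Hands that are all hearts: C(13,6) = 1716.
Probability = 1716/20358520 = 33/391510.

33/391510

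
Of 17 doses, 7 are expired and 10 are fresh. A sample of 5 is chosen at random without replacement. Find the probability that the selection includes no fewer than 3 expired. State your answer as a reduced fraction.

139/442

Total selections: C(17,5) = 6188.
Favorable selections (no fewer than 3 expired): C(7,3)·C(10,2) + C(7,4)·C(10,1) + C(7,5)·C(10,0) = 1575 + 350 + 21 = 1946.
Probability = 1946/6188 = 139/442.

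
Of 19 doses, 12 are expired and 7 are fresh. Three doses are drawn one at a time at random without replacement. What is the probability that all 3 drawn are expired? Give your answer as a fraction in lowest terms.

220/969

Multiply the conditional probabilities at each draw: 12/19 · 11/18 · 10/17 = 1320/5814 = 220/969.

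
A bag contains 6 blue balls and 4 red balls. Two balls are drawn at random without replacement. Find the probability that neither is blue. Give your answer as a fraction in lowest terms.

There are C(10,2) = 45 possible selections.
Selections with no blue (all red): C(4,2) = 6.
Probability = 6/45 = 2/15.

2/15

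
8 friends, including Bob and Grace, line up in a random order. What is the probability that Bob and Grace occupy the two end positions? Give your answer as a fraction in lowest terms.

There are 8! = 40320 arrangements.
Place Bob and Grace at the ends in 2 ways, arrange the remaining 6 in 6! = 720 ways: 2·720 = 1440.
Probability = 1440/40320 = 1/28.

1/28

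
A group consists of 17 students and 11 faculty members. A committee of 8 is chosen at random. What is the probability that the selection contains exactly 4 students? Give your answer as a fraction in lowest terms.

680/2691

There are C(28,8) = 3108105 ways to choose 8 from 28.
Selections with exactly 4 students: choose 4 of the 17 students and 4 of the 11 faculty members, C(17,4)·C(11,4) = 2380·330 = 785400.
Probability = 785400/3108105 = 680/2691.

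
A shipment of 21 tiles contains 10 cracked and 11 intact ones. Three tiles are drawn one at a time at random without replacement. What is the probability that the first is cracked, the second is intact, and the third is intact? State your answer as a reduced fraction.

55/399

Multiply the conditional probabilities at each draw: 10/21 · 11/20 · 10/19 = 1100/7980 = 55/399.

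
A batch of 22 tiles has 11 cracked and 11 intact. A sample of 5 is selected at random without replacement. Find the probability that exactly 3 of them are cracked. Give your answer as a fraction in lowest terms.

275/798

There are C(22,5) = 26334 ways to choose 5 from 22.
Selections with exactly 3 cracked: choose 3 of the 11 cracked and 2 of the 11 intact, C(11,3)·C(11,2) = 165·55 = 9075.
Probability = 9075/26334 = 275/798.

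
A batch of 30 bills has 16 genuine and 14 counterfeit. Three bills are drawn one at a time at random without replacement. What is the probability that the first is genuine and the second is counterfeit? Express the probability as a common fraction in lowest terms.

112/435

Multiply the conditional probabilities at each draw: 16/30 · 14/29 = 224/870 = 112/435.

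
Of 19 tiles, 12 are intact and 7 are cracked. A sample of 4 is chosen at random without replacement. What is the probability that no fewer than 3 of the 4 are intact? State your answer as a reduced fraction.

2035/3876

Total selections: C(19,4) = 3876.
Favorable selections (no fewer than 3 intact): C(12,3)·C(7,1) + C(12,4)·C(7,0) = 1540 + 495 = 2035.
Probability = 2035/3876.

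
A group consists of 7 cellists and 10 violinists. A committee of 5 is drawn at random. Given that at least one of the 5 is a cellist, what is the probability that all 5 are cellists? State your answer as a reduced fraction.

3/848

Work in counts. Selections with at least one cellist: C(17,5) − C(10,5) = 6188 − 252 = 5936.
Of those, selections where all 5 are cellists: C(7,5) = 21.
Conditional probability = 21/5936 = 3/848.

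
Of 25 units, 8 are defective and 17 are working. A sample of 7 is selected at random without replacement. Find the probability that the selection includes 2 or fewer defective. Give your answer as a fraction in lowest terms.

There are C(25,7) = 480700 ways to choose the 7.
Favorable selections (2 or fewer defective): C(8,0)·C(17,7) + C(8,1)·C(17,6) + C(8,2)·C(17,5) = 19448 + 99008 + 173264 = 291720.
Probability = 291720/480700 = 1326/2185.

1326/2185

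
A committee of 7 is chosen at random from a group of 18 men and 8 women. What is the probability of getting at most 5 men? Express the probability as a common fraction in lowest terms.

4591/6325

There are C(26,7) = 657800 ways to choose the 7.
Count the complement (more than 5 men): C(18,6)·C(8,1) + C(18,7)·C(8,0) = 148512 + 31824 = 180336.
Probability = 1 − 180336/657800 = 477464/657800 = 4591/6325.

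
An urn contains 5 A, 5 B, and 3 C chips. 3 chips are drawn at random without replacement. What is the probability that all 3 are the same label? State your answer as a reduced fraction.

There are C(13,3) = 286 ways to draw 3 chips.
All same label: C(5,3) + C(5,3) + C(3,3) = 10 + 10 + 1 = 21.
Probability = 21/286.

21/286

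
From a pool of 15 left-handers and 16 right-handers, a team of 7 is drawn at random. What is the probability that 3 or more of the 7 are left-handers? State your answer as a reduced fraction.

There are C(31,7) = 2629575 ways to choose the 7.
Count the complement (fewer than 3 left-handers): C(15,0)·C(16,7) + C(15,1)·C(16,6) + C(15,2)·C(16,5) = 11440 + 120120 + 458640 = 590200.
Probability = 1 − 590200/2629575 = 2039375/2629575 = 6275/8091.

6275/8091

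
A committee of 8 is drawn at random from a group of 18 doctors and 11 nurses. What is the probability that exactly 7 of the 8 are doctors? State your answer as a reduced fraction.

272/3335

There are C(29,8) = 4292145 ways to choose 8 from 29.
Selections with exactly 7 doctors: choose 7 of the 18 doctors and 1 of the 11 nurses, C(18,7)·C(11,1) = 31824·11 = 350064.
Probability = 350064/4292145 = 272/3335.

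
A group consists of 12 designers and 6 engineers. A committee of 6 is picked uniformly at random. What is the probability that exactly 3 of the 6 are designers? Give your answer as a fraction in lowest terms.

The sample space is all 6-subsets of the 18: C(18,6) = 18564.
Selections with exactly 3 designers: choose 3 of the 12 designers and 3 of the 6 engineers, C(12,3)·C(6,3) = 220·20 = 4400.
Probability = 4400/18564 = 1100/4641.

1100/4641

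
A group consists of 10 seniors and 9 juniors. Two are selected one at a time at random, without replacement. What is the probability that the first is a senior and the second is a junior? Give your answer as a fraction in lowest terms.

5/19

Multiply the conditional probabilities at each draw: 10/19 · 9/18 = 90/342 = 5/19.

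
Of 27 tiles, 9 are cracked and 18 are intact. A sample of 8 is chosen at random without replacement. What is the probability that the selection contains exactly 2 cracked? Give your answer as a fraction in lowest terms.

Total number of selections: C(27,8) = 2220075.
Selections with exactly 2 cracked: choose 2 of the 9 cracked and 6 of the 18 intact, C(9,2)·C(18,6) = 36·18564 = 668304.
Probability = 668304/2220075 = 1904/6325.

1904/6325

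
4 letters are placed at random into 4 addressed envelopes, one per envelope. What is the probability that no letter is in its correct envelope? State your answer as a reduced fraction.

3/8

There are 4! = 24 assignments.
By inclusion-exclusion, assignments with no fixed points: C(4,0)·4! − C(4,1)·3! + C(4,2)·2! − C(4,3)·1! + C(4,4)·0! = 9.
Probability = 9/24 = 3/8.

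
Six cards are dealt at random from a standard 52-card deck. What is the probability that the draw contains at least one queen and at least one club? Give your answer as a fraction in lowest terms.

There are C(52,6) = 20358520 possible draws.
By inclusion-exclusion on the complements, draws missing all queens or all clubs: C(48,6) + C(39,6) − C(36,6) = 12271512 + 3262623 − 1947792 = 13586343.
So draws with at least one of each: 20358520 − 13586343 = 6772177, probability 6772177/20358520.

6772177/20358520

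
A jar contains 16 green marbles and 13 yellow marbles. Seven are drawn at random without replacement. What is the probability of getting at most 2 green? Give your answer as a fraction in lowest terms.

There are C(29,7) = 1560780 ways to choose the 7.
Favorable selections (at most 2 green): C(16,0)·C(13,7) + C(16,1)·C(13,6) + C(16,2)·C(13,5) = 1716 + 27456 + 154440 = 183612.
Probability = 183612/1560780 = 1177/10005.

1177/10005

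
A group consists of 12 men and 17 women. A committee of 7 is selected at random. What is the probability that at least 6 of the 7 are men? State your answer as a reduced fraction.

Total selections: C(29,7) = 1560780.
Favorable selections (at least 6 men): C(12,6)·C(17,1) + C(12,7)·C(17,0) = 15708 + 792 = 16500.
Probability = 16500/1560780 = 275/26013.

275/26013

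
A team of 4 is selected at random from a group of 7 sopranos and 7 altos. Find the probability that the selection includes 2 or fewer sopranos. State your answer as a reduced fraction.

103/143

Total selections: C(14,4) = 1001.
Count the complement (more than 2 sopranos): C(7,3)·C(7,1) + C(7,4)·C(7,0) = 245 + 35 = 280.
Probability = 1 − 280/1001 = 721/1001 = 103/143.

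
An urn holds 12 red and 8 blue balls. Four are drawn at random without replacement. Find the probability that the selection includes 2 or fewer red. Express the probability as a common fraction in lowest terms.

518/969

Total selections: C(20,4) = 4845.
Count the complement (more than 2 red): C(12,3)·C(8,1) + C(12,4)·C(8,0) = 1760 + 495 = 2255.
Probability = 1 − 2255/4845 = 2590/4845 = 518/969.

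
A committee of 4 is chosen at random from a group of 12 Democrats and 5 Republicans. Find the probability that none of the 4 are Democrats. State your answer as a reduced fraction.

There are C(17,4) = 2380 possible selections.
Selections with no Democrats (all Republicans): C(5,4) = 5.
Probability = 5/2380 = 1/476.

1/476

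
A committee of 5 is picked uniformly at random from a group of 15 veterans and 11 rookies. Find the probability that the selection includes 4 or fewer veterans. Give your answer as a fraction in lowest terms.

439/460

Total selections: C(26,5) = 65780.
The complement is exactly 5 veterans: C(15,5)·C(11,0) = 3003.
Probability = 1 − 3003/65780 = 62777/65780 = 439/460.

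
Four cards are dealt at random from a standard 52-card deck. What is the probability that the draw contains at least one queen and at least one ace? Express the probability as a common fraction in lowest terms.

1332/20825

There are C(52,4) = 270725 possible draws.
By inclusion-exclusion on the complements, draws missing all queens or all aces: C(48,4) + C(48,4) − C(44,4) = 194580 + 194580 − 135751 = 253409.
So draws with at least one of each: 270725 − 253409 = 17316, probability 17316/270725 = 1332/20825.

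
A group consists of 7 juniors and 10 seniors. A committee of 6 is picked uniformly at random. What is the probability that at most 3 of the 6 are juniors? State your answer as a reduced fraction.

Total selections: C(17,6) = 12376.
Count the complement (more than 3 juniors): C(7,4)·C(10,2) + C(7,5)·C(10,1) + C(7,6)·C(10,0) = 1575 + 210 + 7 = 1792.
Probability = 1 − 1792/12376 = 10584/12376 = 189/221.

189/221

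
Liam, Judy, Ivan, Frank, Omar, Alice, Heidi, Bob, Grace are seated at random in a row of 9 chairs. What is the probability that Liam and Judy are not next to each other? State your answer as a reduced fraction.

7/9

There are 9! = 362880 arrangements.
Arrangements with Liam and Judy adjacent: 2·8! = 80640.
So not adjacent: 362880 − 80640 = 282240, probability 282240/362880 = 7/9.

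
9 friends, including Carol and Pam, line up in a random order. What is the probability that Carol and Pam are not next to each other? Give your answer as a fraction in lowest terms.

7/9

There are 9! = 362880 arrangements.
Arrangements with Carol and Pam adjacent: 2·8! = 80640.
So not adjacent: 362880 − 80640 = 282240, probability 282240/362880 = 7/9.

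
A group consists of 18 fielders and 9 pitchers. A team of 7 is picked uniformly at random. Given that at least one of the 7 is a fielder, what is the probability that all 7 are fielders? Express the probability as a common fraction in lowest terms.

1768/49333

Work in counts. Selections with at least one fielder: C(27,7) − C(9,7) = 888030 − 36 = 887994.
Of those, selections where all 7 are fielders: C(18,7) = 31824.
Conditional probability = 31824/887994 = 1768/49333.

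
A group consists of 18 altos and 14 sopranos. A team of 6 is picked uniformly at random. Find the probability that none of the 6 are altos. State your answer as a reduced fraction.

There are C(32,6) = 906192 possible selections.
Selections with no altos (all sopranos): C(14,6) = 3003.
Probability = 3003/906192 = 143/43152.

143/43152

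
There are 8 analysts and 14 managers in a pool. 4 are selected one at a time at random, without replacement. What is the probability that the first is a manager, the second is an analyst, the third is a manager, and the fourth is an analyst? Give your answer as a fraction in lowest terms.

182/3135

Multiply the conditional probabilities at each draw: 14/22 · 8/21 · 13/20 · 7/19 = 10192/175560 = 182/3135.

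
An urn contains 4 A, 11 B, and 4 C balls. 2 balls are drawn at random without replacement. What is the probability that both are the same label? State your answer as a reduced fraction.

67/171

There are C(19,2) = 171 ways to draw 2 balls.
All same label: C(4,2) + C(11,2) + C(4,2) = 6 + 55 + 6 = 67.
Probability = 67/171.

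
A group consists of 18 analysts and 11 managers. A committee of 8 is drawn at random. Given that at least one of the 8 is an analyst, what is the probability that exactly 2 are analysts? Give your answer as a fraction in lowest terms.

Work in counts. Selections with at least one analyst: C(29,8) − C(11,8) = 4292145 − 165 = 4291980.
Of those, selections where exactly 2 are analysts: C(18,2)·C(11,6) = 153·462 = 70686.
Conditional probability = 70686/4291980 = 153/9290.

153/9290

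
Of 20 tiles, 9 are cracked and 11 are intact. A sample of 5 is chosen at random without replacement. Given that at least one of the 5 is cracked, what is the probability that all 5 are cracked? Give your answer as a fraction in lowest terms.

21/2507

Work in counts. Selections with at least one cracked: C(20,5) − C(11,5) = 15504 − 462 = 15042.
Of those, selections where all 5 are cracked: C(9,5) = 126.
Conditional probability = 126/15042 = 21/2507.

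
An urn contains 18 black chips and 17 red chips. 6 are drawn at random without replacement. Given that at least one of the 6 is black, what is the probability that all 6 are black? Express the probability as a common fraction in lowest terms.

Work in counts. Selections with at least one black: C(35,6) − C(17,6) = 1623160 − 12376 = 1610784.
Of those, selections where all 6 are black: C(18,6) = 18564.
Conditional probability = 18564/1610784 = 13/1128.

13/1128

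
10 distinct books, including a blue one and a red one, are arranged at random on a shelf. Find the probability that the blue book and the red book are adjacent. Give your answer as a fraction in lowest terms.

There are 10! = 3628800 arrangements.
Treat the blue book and the red book as a block: 9! arrangements of the blocks × 2 orders within the block = 2·362880 = 725760.
Probability = 725760/3628800 = 1/5.

1/5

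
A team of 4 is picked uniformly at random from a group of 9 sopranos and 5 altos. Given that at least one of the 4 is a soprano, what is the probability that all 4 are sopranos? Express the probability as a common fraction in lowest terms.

21/166

Work in counts. Selections with at least one soprano: C(14,4) − C(5,4) = 1001 − 5 = 996.
Of those, selections where all 4 are sopranos: C(9,4) = 126.
Conditional probability = 126/996 = 21/166.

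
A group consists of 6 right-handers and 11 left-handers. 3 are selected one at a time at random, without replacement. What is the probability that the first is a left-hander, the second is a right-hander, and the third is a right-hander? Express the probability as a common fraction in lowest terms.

Multiply the conditional probabilities at each draw: 11/17 · 6/16 · 5/15 = 330/4080 = 11/136.

11/136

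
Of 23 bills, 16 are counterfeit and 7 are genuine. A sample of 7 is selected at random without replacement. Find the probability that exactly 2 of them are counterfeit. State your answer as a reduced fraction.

840/81719

The sample space is all 7-subsets of the 23: C(23,7) = 245157.
Selections with exactly 2 counterfeit: choose 2 of the 16 counterfeit and 5 of the 7 genuine, C(16,2)·C(7,5) = 120·21 = 2520.
Probability = 2520/245157 = 840/81719.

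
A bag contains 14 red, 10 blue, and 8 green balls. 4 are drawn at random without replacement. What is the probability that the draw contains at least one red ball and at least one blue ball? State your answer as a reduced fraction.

There are C(32,4) = 35960 possible draws.
By inclusion-exclusion on the complements, draws missing all red or all blue: C(18,4) + C(22,4) − C(8,4) = 3060 + 7315 − 70 = 10305.
So draws with at least one of each: 35960 − 10305 = 25655, probability 25655/35960 = 5131/7192.

5131/7192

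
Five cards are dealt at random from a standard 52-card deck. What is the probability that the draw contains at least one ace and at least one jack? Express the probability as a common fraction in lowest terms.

There are C(52,5) = 2598960 possible draws.
By inclusion-exclusion on the complements, draws missing all aces or all jacks: C(48,5) + C(48,5) − C(44,5) = 1712304 + 1712304 − 1086008 = 2338600.
So draws with at least one of each: 2598960 − 2338600 = 260360, probability 260360/2598960 = 6509/64974.

6509/64974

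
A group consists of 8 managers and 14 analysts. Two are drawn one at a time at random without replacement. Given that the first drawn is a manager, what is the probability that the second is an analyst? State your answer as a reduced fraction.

2/3

After removing one manager, 21 remain: 7 managers and 14 analysts.
So the probability the next is an analyst is 14/21 = 2/3.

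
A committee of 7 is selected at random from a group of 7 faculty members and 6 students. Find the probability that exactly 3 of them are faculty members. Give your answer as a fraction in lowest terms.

There are C(13,7) = 1716 ways to choose 7 from 13.
Selections with exactly 3 faculty members: choose 3 of the 7 faculty members and 4 of the 6 students, C(7,3)·C(6,4) = 35·15 = 525.
Probability = 525/1716 = 175/572.

175/572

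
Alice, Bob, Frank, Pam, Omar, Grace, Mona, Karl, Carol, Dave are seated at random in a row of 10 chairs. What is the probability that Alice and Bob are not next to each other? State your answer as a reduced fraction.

There are 10! = 3628800 arrangements.
Arrangements with Alice and Bob adjacent: 2·9! = 725760.
So not adjacent: 3628800 − 725760 = 2903040, probability 2903040/3628800 = 4/5.

4/5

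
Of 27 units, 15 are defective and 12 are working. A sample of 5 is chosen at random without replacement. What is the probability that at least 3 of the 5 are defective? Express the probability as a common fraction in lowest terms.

There are C(27,5) = 80730 ways to choose the 5.
Favorable selections (at least 3 defective): C(15,3)·C(12,2) + C(15,4)·C(12,1) + C(15,5)·C(12,0) = 30030 + 16380 + 3003 = 49413.
Probability = 49413/80730 = 1267/2070.

1267/2070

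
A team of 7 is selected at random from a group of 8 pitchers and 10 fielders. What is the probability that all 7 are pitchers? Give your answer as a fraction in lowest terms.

There are C(18,7) = 31824 possible selections.
Selections with all pitchers: C(8,7) = 8.
Probability = 8/31824 = 1/3978.

1/3978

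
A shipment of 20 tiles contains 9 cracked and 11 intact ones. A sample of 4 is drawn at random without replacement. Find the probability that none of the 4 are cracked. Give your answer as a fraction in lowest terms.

22/323

There are C(20,4) = 4845 possible selections.
Selections with no cracked (all intact): C(11,4) = 330.
Probability = 330/4845 = 22/323.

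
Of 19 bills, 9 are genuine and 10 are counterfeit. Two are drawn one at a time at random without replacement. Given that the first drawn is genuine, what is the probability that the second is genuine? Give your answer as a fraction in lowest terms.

4/9

After removing one genuine, 18 remain: 8 genuine and 10 counterfeit.
So the probability the next is genuine is 8/18 = 4/9.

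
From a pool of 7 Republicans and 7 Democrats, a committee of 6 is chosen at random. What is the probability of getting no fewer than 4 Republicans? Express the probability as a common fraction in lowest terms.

127/429

Total selections: C(14,6) = 3003.
Favorable selections (no fewer than 4 Republicans): C(7,4)·C(7,2) + C(7,5)·C(7,1) + C(7,6)·C(7,0) = 735 + 147 + 7 = 889.
Probability = 889/3003 = 127/429.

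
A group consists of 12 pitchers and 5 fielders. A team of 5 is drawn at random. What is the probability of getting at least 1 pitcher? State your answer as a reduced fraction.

6187/6188

There are C(17,5) = 6188 ways to choose the 5.
The complement is all 5 are fielders: C(5,5) = 1.
Probability = 1 − 1/6188 = 6187/6188.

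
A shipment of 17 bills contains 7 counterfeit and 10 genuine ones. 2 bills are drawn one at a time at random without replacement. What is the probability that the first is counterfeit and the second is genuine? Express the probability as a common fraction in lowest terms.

Multiply the conditional probabilities at each draw: 7/17 · 10/16 = 70/272 = 35/136.

35/136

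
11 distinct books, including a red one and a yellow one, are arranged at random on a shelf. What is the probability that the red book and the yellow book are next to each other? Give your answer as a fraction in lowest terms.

2/11

There are 11! = 39916800 arrangements.
Treat the red book and the yellow book as a block: 10! arrangements of the blocks × 2 orders within the block = 2·3628800 = 7257600.
Probability = 7257600/39916800 = 2/11.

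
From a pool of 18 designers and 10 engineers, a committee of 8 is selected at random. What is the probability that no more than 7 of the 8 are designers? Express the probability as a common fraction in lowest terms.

There are C(28,8) = 3108105 ways to choose the 8.
The complement is exactly 8 designers: C(18,8)·C(10,0) = 43758.
Probability = 1 − 43758/3108105 = 3064347/3108105 = 2381/2415.

2381/2415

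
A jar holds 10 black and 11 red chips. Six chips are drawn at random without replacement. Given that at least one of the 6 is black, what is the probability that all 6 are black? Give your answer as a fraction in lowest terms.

Work in counts. Selections with at least one black: C(21,6) − C(11,6) = 54264 − 462 = 53802.
Of those, selections where all 6 are black: C(10,6) = 210.
Conditional probability = 210/53802 = 5/1281.

5/1281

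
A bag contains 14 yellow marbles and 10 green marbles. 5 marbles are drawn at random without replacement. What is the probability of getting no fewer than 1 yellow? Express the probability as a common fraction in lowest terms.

503/506

There are C(24,5) = 42504 ways to choose the 5.
The complement is all 5 are green: C(10,5) = 252.
Probability = 1 − 252/42504 = 42252/42504 = 503/506.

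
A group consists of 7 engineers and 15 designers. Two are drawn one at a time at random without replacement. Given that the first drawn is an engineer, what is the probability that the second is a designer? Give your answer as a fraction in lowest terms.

After removing one engineer, 21 remain: 6 engineers and 15 designers.
So the probability the next is a designer is 15/21 = 5/7.

5/7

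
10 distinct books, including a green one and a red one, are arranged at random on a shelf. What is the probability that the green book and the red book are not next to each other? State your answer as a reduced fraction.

There are 10! = 3628800 arrangements.
Arrangements with the green book and the red book adjacent: 2·9! = 725760.
So not adjacent: 3628800 − 725760 = 2903040, probability 2903040/3628800 = 4/5.

4/5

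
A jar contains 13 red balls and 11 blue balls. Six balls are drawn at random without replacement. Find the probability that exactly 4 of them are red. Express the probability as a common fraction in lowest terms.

3575/12236

Total number of selections: C(24,6) = 134596.
Selections with exactly 4 red: choose 4 of the 13 red and 2 of the 11 blue, C(13,4)·C(11,2) = 715·55 = 39325.
Probability = 39325/134596 = 3575/12236.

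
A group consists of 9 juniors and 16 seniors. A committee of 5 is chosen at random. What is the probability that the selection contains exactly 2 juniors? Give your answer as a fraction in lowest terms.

96/253

The sample space is all 5-subsets of the 25: C(25,5) = 53130.
Selections with exactly 2 juniors: choose 2 of the 9 juniors and 3 of the 16 seniors, C(9,2)·C(16,3) = 36·560 = 20160.
Probability = 20160/53130 = 96/253.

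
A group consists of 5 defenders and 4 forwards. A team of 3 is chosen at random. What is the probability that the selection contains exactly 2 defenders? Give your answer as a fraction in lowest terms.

The sample space is all 3-subsets of the 9: C(9,3) = 84.
Selections with exactly 2 defenders: choose 2 of the 5 defenders and 1 of the 4 forwards, C(5,2)·C(4,1) = 10·4 = 40.
Probability = 40/84 = 10/21.

10/21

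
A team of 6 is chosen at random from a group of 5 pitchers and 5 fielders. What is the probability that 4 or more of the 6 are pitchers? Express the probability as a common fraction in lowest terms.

11/42

Total selections: C(10,6) = 210.
Favorable selections (4 or more pitchers): C(5,4)·C(5,2) + C(5,5)·C(5,1) = 50 + 5 = 55.
Probability = 55/210 = 11/42.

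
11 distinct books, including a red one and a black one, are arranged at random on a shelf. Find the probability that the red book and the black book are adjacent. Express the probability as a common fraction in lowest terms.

2/11

There are 11! = 39916800 arrangements.
Treat the red book and the black book as a block: 10! arrangements of the blocks × 2 orders within the block = 2·3628800 = 7257600.
Probability = 7257600/39916800 = 2/11.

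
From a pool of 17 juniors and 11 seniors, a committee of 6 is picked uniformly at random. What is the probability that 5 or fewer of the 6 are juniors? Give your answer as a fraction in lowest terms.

Total selections: C(28,6) = 376740.
The complement is exactly 6 juniors: C(17,6)·C(11,0) = 12376.
Probability = 1 − 12376/376740 = 364364/376740 = 1001/1035.

1001/1035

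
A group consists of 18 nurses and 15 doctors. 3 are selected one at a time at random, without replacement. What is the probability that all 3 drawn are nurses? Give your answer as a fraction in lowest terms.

51/341

Multiply the conditional probabilities at each draw: 18/33 · 17/32 · 16/31 = 4896/32736 = 51/341.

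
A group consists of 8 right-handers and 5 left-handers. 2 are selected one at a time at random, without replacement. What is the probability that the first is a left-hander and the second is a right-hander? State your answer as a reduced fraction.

10/39

Multiply the conditional probabilities at each draw: 5/13 · 8/12 = 40/156 = 10/39.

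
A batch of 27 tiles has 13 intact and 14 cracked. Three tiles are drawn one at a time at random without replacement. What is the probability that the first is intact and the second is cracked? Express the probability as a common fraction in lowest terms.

7/27

Multiply the conditional probabilities at each draw: 13/27 · 14/26 = 182/702 = 7/27.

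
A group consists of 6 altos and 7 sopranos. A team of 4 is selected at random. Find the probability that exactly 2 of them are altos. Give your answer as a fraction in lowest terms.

Total number of selections: C(13,4) = 715.
Selections with exactly 2 altos: choose 2 of the 6 altos and 2 of the 7 sopranos, C(6,2)·C(7,2) = 15·21 = 315.
Probability = 315/715 = 63/143.

63/143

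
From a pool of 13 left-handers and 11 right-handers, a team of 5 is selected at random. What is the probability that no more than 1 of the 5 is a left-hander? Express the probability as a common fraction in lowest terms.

18/161

Total selections: C(24,5) = 42504.
Favorable selections (no more than 1 left-hander): C(13,0)·C(11,5) + C(13,1)·C(11,4) = 462 + 4290 = 4752.
Probability = 4752/42504 = 18/161.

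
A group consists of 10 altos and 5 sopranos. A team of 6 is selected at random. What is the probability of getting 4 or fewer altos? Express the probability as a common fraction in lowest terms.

101/143

Total selections: C(15,6) = 5005.
Count the complement (more than 4 altos): C(10,5)·C(5,1) + C(10,6)·C(5,0) = 1260 + 210 = 1470.
Probability = 1 − 1470/5005 = 3535/5005 = 101/143.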